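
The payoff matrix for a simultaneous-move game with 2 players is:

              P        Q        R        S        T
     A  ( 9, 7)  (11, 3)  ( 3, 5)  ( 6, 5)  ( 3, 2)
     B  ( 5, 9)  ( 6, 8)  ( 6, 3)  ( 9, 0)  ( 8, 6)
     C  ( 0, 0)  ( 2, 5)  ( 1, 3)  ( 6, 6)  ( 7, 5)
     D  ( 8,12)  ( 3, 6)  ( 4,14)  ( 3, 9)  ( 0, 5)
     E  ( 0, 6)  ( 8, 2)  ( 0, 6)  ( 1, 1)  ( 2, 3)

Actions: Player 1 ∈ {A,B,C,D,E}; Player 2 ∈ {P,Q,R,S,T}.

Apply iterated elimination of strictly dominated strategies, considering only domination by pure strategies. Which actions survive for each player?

Remaining: P1:{A,B,D} P2:{P,R}

P1 drop C (B beats it: P:5>0 Q:6>2 R:6>1 S:9>6 T:8>7)
P1 drop E (A beats it: P:9>0 Q:11>8 R:3>0 S:6>1 T:3>2)
P2 drop Q (P beats it: A:7>3 B:9>8 D:12>6)
P2 drop S (P beats it: A:7>5 B:9>0 D:12>9)
P2 drop T (P beats it: A:7>2 B:9>6 D:12>5)
P1→{A,B,D} P2→{P,R}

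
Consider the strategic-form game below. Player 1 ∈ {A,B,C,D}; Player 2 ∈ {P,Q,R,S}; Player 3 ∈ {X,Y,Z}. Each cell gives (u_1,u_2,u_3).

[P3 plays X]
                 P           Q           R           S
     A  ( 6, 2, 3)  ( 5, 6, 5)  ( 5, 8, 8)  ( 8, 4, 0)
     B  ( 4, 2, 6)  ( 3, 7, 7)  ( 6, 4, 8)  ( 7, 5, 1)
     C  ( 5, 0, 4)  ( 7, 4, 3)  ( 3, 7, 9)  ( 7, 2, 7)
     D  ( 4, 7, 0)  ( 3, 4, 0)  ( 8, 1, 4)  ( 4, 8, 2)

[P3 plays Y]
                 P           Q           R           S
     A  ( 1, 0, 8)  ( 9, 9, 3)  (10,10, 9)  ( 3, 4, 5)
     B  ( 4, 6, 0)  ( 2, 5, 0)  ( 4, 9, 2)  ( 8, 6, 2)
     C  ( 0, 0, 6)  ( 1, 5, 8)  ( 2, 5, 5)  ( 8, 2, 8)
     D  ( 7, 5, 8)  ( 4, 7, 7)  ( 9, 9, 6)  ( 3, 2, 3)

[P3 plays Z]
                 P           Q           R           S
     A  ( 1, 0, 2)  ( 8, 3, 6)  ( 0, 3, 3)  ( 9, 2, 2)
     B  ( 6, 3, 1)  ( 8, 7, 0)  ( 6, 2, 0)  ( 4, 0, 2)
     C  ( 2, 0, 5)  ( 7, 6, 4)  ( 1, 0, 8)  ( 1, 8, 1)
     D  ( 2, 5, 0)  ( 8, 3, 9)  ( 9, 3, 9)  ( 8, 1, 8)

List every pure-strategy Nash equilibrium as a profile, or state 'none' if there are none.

(A,P,X): not NE [P2→R gives 8>2; P3→Y gives 8>3]
(A,P,Y): not NE [P1→D gives 7>1; P2→R gives 10>0]
(A,P,Z): not NE [P1→B gives 6>1; P2→R gives 3>0; P3→Y gives 8>2]
(A,Q,X): not NE [P1→C gives 7>5; P2→R gives 8>6; P3→Z gives 6>5]
(A,Q,Y): not NE [P2→R gives 10>9; P3→Z gives 6>3]
(A,Q,Z): NE
(A,R,X): not NE [P1→D gives 8>5; P3→Y gives 9>8]
(A,R,Y): NE
(A,R,Z): not NE [P1→D gives 9>0; P3→Y gives 9>3]
(A,S,X): not NE [P2→R gives 8>4; P3→Y gives 5>0]
(A,S,Y): not NE [P1→C gives 8>3; P2→R gives 10>4]
(A,S,Z): not NE [P2→R gives 3>2; P3→Y gives 5>2]
(B,P,X): not NE [P1→A gives 6>4; P2→Q gives 7>2]
(B,P,Y): not NE [P1→D gives 7>4; P2→R gives 9>6; P3→X gives 6>0]
(B,P,Z): not NE [P2→Q gives 7>3; P3→X gives 6>1]
(B,Q,X): not NE [P1→C gives 7>3]
(B,Q,Y): not NE [P1→A gives 9>2; P2→R gives 9>5; P3→X gives 7>0]
(B,Q,Z): not NE [P3→X gives 7>0]
(B,R,X): not NE [P1→D gives 8>6; P2→Q gives 7>4]
(B,R,Y): not NE [P1→A gives 10>4; P3→X gives 8>2]
(B,R,Z): not NE [P1→D gives 9>6; P2→Q gives 7>2; P3→X gives 8>0]
(B,S,X): not NE [P1→A gives 8>7; P2→Q gives 7>5; P3→Z gives 2>1]
(B,S,Y): not NE [P2→R gives 9>6]
(B,S,Z): not NE [P1→A gives 9>4; P2→Q gives 7>0]
(C,P,X): not NE [P1→A gives 6>5; P2→R gives 7>0; P3→Y gives 6>4]
(C,P,Y): not NE [P1→D gives 7>0; P2→R gives 5>0]
(C,P,Z): not NE [P1→B gives 6>2; P2→S gives 8>0; P3→Y gives 6>5]
(C,Q,X): not NE [P2→R gives 7>4; P3→Y gives 8>3]
(C,Q,Y): not NE [P1→A gives 9>1]
(C,Q,Z): not NE [P1→D gives 8>7; P2→S gives 8>6; P3→Y gives 8>4]
(C,R,X): not NE [P1→D gives 8>3]
(C,R,Y): not NE [P1→A gives 10>2; P3→X gives 9>5]
(C,R,Z): not NE [P1→D gives 9>1; P2→S gives 8>0; P3→X gives 9>8]
(C,S,X): not NE [P1→A gives 8>7; P2→R gives 7>2; P3→Y gives 8>7]
(C,S,Y): not NE [P2→R gives 5>2]
(C,S,Z): not NE [P1→A gives 9>1; P3→Y gives 8>1]
(D,P,X): not NE [P1→A gives 6>4; P2→S gives 8>7; P3→Y gives 8>0]
(D,P,Y): not NE [P2→R gives 9>5]
(D,P,Z): not NE [P1→B gives 6>2; P3→Y gives 8>0]
(D,Q,X): not NE [P1→C gives 7>3; P2→S gives 8>4; P3→Z gives 9>0]
(D,Q,Y): not NE [P1→A gives 9>4; P2→R gives 9>7; P3→Z gives 9>7]
(D,Q,Z): not NE [P2→P gives 5>3]
(D,R,X): not NE [P2→S gives 8>1; P3→Z gives 9>4]
(D,R,Y): not NE [P1→A gives 10>9; P3→Z gives 9>6]
(D,R,Z): not NE [P2→P gives 5>3]
(D,S,X): not NE [P1→A gives 8>4; P3→Z gives 8>2]
(D,S,Y): not NE [P1→C gives 8>3; P2→R gives 9>2; P3→Z gives 8>3]
(D,S,Z): not NE [P1→A gives 9>8; P2→P gives 5>1]

Nash profiles: (A,Q,Z), (A,R,Y)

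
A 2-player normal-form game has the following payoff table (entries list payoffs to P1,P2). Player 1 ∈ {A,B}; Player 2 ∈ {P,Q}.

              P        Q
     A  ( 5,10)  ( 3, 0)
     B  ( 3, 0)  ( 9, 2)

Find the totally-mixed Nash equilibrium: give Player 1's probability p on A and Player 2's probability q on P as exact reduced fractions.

p=1/6, q=3/4

P1 indiff ⇒ q·5+(1-q)·3 = q·3+(1-q)·9 ⇒ q(2) = (1-q)(6) ⇒ q = 3/4
P2 indiff ⇒ p·10+(1-p)·0 = p·0+(1-p)·2 ⇒ p(10) = (1-p)(2) ⇒ p = 1/6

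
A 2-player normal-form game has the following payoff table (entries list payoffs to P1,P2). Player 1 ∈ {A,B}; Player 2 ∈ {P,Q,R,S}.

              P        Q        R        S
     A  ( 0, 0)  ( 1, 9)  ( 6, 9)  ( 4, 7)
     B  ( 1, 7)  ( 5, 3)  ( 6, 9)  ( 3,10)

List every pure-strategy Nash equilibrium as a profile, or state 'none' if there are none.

Nash profiles: (A,R)

(A,P): not NE [P1→B gives 1>0; P2→R gives 9>0]
(A,Q): not NE [P1→B gives 5>1]
(A,R): NE
(A,S): not NE [P2→R gives 9>7]
(B,P): not NE [P2→S gives 10>7]
(B,Q): not NE [P2→S gives 10>3]
(B,R): not NE [P2→S gives 10>9]
(B,S): not NE [P1→A gives 4>3]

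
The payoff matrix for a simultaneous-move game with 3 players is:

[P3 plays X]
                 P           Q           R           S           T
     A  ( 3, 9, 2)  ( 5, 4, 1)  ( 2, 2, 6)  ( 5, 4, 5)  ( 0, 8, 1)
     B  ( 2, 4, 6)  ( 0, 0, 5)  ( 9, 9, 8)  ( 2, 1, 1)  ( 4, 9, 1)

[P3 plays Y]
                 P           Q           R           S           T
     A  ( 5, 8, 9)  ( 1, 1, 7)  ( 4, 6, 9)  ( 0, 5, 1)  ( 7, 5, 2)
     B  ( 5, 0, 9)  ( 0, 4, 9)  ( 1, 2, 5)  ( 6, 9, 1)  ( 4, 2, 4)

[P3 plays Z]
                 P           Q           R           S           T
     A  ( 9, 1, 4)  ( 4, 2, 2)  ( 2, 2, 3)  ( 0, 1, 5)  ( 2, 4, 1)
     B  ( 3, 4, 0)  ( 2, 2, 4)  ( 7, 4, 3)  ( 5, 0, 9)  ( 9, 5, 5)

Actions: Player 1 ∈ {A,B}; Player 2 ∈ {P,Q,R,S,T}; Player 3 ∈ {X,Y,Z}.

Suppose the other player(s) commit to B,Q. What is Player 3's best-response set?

u_3(X vs B,Q) = 5
u_3(Y vs B,Q) = 9
u_3(Z vs B,Q) = 4
max payoff 9 at {Y}

BR_3 = {Y}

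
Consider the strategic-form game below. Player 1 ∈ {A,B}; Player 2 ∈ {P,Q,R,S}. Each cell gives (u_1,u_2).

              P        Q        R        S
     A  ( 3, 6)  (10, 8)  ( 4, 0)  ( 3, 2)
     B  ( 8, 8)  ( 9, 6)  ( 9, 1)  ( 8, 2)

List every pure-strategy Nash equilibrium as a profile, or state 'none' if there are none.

Nash profiles: (A,Q), (B,P)

(A,P): not NE [P1→B gives 8>3; P2→Q gives 8>6]
(A,Q): NE
(A,R): not NE [P1→B gives 9>4; P2→Q gives 8>0]
(A,S): not NE [P1→B gives 8>3; P2→Q gives 8>2]
(B,P): NE
(B,Q): not NE [P1→A gives 10>9; P2→P gives 8>6]
(B,R): not NE [P2→P gives 8>1]
(B,S): not NE [P2→P gives 8>2]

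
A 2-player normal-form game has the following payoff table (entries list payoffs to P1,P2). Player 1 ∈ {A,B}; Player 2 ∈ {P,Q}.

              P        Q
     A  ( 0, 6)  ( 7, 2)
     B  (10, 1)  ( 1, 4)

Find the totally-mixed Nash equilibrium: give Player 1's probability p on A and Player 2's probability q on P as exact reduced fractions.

P1 indiff ⇒ q·0+(1-q)·7 = q·10+(1-q)·1 ⇒ q(-10) = (1-q)(-6) ⇒ q = 3/8
P2 indiff ⇒ p·6+(1-p)·1 = p·2+(1-p)·4 ⇒ p(4) = (1-p)(3) ⇒ p = 3/7

P1 mixes 3/7 on A; P2 mixes 3/8 on P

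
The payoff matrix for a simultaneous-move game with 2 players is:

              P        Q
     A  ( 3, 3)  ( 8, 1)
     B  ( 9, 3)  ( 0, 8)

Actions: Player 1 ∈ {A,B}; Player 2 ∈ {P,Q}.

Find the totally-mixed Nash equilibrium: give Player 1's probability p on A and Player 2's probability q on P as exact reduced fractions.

P1 indiff ⇒ q·3+(1-q)·8 = q·9+(1-q)·0 ⇒ q(-6) = (1-q)(-8) ⇒ q = 4/7
P2 indiff ⇒ p·3+(1-p)·3 = p·1+(1-p)·8 ⇒ p(2) = (1-p)(5) ⇒ p = 5/7

P1 mixes 5/7 on A; P2 mixes 4/7 on P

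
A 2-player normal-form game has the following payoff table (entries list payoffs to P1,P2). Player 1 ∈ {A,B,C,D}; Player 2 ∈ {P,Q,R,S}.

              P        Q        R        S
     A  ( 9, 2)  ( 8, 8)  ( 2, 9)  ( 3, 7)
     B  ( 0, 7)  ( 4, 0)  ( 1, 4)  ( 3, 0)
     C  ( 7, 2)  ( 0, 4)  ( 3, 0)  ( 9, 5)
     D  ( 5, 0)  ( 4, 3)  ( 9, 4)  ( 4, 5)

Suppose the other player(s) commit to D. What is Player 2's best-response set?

P2 best: {S}

u_2(P vs D) = 0
u_2(Q vs D) = 3
u_2(R vs D) = 4
u_2(S vs D) = 5
max payoff 5 at {S}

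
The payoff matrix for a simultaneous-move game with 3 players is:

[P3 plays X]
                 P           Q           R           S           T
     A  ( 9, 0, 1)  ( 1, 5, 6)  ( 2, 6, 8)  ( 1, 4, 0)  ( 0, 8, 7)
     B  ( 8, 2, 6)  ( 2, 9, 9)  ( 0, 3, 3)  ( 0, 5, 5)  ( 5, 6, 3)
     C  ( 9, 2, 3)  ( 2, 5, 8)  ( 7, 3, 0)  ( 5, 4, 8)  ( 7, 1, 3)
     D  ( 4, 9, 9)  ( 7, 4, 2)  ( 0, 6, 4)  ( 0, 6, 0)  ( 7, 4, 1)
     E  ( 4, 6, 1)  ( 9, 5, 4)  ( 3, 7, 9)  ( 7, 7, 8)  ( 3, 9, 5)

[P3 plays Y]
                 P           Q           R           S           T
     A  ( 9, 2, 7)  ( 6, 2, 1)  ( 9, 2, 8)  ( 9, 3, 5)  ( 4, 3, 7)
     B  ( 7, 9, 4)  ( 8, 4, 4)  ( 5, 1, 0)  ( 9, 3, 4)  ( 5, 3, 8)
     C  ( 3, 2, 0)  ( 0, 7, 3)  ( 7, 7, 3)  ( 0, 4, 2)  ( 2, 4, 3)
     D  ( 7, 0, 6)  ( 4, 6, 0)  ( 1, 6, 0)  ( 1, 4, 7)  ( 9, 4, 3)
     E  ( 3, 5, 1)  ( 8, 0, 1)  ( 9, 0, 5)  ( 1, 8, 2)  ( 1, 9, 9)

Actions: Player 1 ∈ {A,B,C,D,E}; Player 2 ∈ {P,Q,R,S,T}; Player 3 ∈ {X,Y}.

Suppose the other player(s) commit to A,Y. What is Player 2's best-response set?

BR_2 = {S,T}

u_2(P vs A,Y) = 2
u_2(Q vs A,Y) = 2
u_2(R vs A,Y) = 2
u_2(S vs A,Y) = 3
u_2(T vs A,Y) = 3
max payoff 3 at {S,T}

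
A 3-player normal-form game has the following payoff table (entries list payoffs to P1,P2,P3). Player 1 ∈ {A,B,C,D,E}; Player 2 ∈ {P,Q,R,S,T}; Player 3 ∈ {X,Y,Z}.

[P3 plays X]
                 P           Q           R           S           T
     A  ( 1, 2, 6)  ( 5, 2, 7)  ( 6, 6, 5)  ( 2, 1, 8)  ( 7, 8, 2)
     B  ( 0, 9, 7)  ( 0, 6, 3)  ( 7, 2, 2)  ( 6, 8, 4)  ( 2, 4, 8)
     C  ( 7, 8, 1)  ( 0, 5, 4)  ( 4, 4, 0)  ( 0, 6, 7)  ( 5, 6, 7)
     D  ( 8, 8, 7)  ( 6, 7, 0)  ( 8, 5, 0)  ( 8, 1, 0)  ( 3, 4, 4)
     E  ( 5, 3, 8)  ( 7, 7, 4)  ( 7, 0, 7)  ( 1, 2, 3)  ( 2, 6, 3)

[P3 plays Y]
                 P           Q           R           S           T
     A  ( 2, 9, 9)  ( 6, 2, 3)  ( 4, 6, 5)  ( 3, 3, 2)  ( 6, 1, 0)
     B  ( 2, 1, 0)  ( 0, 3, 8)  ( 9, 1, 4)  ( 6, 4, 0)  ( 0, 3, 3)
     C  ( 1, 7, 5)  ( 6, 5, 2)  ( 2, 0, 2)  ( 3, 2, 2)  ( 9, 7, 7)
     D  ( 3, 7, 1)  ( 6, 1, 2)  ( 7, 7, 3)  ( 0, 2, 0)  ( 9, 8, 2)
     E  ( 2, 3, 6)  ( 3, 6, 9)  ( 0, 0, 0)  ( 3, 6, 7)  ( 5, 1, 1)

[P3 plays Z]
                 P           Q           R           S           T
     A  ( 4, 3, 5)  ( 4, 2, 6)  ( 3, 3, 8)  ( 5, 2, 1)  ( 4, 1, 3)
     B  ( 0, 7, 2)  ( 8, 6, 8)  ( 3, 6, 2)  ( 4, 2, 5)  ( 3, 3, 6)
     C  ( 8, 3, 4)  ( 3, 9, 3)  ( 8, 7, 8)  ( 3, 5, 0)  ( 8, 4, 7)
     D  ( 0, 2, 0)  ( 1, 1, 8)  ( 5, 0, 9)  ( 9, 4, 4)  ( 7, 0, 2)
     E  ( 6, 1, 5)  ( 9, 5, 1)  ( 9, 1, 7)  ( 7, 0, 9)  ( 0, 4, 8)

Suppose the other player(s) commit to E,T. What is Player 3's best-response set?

P3 best: {Z}

u_3(X vs E,T) = 3
u_3(Y vs E,T) = 1
u_3(Z vs E,T) = 8
max payoff 8 at {Z}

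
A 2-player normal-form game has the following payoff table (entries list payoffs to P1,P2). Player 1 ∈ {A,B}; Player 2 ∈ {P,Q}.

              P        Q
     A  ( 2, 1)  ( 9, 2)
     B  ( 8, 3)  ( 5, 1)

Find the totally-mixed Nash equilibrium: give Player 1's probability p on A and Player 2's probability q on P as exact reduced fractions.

P1 indiff ⇒ q·2+(1-q)·9 = q·8+(1-q)·5 ⇒ q(-6) = (1-q)(-4) ⇒ q = 2/5
P2 indiff ⇒ p·1+(1-p)·3 = p·2+(1-p)·1 ⇒ p(-1) = (1-p)(-2) ⇒ p = 2/3

P1 mixes 2/3 on A; P2 mixes 2/5 on P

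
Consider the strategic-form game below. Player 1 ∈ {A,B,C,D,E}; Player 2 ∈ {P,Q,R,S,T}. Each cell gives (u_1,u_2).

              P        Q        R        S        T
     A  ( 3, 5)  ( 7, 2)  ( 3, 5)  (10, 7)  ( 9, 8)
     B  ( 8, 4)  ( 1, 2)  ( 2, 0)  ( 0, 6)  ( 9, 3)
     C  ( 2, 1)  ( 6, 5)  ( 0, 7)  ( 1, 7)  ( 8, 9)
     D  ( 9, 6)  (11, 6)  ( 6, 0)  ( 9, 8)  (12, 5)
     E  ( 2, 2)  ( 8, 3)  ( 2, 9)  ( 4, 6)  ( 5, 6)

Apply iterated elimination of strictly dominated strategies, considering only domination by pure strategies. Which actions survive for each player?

Survivors P1:{A,D} P2:{S,T}

P1 drop B (D beats it: P:9>8 Q:11>1 R:6>2 S:9>0 T:12>9)
P1 drop C (A beats it: P:3>2 Q:7>6 R:3>0 S:10>1 T:9>8)
P1 drop E (D beats it: P:9>2 Q:11>8 R:6>2 S:9>4 T:12>5)
P2 drop P (S beats it: A:7>5 D:8>6)
P2 drop Q (S beats it: A:7>2 D:8>6)
P2 drop R (S beats it: A:7>5 D:8>0)
P1→{A,D} P2→{S,T}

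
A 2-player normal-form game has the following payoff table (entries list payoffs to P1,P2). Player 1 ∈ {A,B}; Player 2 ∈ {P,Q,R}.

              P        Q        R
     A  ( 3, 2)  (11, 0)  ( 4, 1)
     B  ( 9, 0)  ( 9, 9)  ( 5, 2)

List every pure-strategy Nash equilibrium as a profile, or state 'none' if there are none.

PSNE: ∅

(A,P): not NE [P1→B gives 9>3]
(A,Q): not NE [P2→P gives 2>0]
(A,R): not NE [P1→B gives 5>4; P2→P gives 2>1]
(B,P): not NE [P2→Q gives 9>0]
(B,Q): not NE [P1→A gives 11>9]
(B,R): not NE [P2→Q gives 9>2]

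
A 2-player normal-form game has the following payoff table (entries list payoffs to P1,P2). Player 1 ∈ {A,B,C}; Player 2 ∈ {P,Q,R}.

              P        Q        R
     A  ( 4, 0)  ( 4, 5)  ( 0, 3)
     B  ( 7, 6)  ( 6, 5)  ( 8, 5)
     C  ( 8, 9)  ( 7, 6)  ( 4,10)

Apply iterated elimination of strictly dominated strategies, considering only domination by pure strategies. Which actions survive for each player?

IESDS → P1:{B,C} P2:{P,R}

P1 drop A (B beats it: P:7>4 Q:6>4 R:8>0)
P2 drop Q (P beats it: B:6>5 C:9>6)
P1→{B,C} P2→{P,R}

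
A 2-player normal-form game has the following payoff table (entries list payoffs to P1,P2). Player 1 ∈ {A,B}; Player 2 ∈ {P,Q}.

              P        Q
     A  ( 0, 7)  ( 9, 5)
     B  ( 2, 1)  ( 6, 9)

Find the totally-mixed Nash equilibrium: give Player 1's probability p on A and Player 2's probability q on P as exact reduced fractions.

(p,q) = (4/5, 3/5)

P1 indiff ⇒ q·0+(1-q)·9 = q·2+(1-q)·6 ⇒ q(-2) = (1-q)(-3) ⇒ q = 3/5
P2 indiff ⇒ p·7+(1-p)·1 = p·5+(1-p)·9 ⇒ p(2) = (1-p)(8) ⇒ p = 4/5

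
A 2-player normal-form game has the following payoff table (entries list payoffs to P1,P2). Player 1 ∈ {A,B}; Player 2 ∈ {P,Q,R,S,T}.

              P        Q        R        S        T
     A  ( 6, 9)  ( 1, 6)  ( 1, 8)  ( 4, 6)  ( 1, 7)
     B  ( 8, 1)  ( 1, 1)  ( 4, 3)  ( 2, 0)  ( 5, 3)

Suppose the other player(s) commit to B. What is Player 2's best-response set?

u_2(P vs B) = 1
u_2(Q vs B) = 1
u_2(R vs B) = 3
u_2(S vs B) = 0
u_2(T vs B) = 3
max payoff 3 at {R,T}

P2 best: {R,T}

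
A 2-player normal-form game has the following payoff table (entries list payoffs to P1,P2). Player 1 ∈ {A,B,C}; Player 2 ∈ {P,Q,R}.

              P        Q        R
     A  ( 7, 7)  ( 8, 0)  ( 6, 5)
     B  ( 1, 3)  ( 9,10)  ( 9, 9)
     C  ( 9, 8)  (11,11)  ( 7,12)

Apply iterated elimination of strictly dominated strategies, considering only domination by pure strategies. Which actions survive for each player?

Remaining: P1:{B,C} P2:{Q,R}

P1 drop A (C beats it: P:9>7 Q:11>8 R:7>6)
P2 drop P (Q beats it: B:10>3 C:11>8)
P1→{B,C} P2→{Q,R}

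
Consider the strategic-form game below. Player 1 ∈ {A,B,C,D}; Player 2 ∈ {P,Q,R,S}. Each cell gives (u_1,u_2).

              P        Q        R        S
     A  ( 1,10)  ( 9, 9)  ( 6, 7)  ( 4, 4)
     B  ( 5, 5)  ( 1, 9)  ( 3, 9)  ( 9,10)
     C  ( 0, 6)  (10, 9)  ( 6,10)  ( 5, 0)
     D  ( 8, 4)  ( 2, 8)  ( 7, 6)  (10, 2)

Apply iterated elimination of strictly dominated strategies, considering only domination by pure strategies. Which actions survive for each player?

Remaining: P1:{A,C,D} P2:{P,Q,R}

P1 drop B (D beats it: P:8>5 Q:2>1 R:7>3 S:10>9)
P2 drop S (P beats it: A:10>4 C:6>0 D:4>2)
P1→{A,C,D} P2→{P,Q,R}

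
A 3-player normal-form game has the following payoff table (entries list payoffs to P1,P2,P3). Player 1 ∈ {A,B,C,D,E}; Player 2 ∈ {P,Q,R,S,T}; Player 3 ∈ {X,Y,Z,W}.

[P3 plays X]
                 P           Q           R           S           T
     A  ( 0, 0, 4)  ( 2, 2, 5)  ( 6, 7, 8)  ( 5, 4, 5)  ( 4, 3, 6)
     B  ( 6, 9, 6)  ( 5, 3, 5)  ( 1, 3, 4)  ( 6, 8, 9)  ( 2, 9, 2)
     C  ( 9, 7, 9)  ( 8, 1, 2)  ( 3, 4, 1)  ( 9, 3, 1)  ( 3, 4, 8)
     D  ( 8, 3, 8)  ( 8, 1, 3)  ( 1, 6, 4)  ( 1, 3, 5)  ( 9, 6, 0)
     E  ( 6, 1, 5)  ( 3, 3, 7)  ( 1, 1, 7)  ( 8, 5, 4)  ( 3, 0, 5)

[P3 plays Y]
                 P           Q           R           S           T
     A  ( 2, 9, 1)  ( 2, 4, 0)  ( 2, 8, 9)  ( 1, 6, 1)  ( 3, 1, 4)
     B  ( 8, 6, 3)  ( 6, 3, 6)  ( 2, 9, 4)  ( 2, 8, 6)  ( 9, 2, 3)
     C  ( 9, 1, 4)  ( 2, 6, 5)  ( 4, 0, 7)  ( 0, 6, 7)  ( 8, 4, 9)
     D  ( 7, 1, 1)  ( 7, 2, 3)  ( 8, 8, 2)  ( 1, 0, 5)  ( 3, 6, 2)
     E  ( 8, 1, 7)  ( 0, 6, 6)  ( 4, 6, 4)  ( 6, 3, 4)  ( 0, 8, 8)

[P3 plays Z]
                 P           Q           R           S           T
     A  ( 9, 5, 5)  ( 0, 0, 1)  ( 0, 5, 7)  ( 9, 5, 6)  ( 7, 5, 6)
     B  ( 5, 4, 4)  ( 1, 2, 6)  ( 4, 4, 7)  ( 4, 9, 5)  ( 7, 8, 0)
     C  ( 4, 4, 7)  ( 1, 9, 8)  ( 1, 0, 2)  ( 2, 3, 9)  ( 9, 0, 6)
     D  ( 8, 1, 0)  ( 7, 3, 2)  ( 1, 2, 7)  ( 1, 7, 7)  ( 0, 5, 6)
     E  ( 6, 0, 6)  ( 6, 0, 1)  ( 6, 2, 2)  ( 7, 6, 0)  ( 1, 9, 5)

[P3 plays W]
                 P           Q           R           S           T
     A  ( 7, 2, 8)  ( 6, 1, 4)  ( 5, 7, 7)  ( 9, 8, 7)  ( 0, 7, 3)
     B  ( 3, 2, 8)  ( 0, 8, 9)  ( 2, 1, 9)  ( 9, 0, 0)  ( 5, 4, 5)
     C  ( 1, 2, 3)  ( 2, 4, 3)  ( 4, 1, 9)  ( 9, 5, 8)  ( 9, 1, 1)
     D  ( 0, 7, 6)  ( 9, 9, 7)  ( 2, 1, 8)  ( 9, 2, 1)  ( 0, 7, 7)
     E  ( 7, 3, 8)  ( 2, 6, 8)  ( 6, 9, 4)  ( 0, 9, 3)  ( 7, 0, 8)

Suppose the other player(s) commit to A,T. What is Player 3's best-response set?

argmax u_3 = {X,Z}

u_3(X vs A,T) = 6
u_3(Y vs A,T) = 4
u_3(Z vs A,T) = 6
u_3(W vs A,T) = 3
max payoff 6 at {X,Z}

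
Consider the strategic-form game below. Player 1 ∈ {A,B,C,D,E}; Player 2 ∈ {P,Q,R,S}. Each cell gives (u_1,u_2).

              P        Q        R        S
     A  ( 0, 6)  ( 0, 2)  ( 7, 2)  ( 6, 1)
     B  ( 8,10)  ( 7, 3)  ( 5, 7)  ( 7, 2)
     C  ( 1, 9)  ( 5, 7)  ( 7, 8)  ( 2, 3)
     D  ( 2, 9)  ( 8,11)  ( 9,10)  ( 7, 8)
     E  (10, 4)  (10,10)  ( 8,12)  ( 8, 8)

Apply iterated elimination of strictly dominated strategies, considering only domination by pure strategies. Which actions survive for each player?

Survivors P1:{D,E} P2:{Q,R}

P1 drop A (D beats it: P:2>0 Q:8>0 R:9>7 S:7>6)
P1 drop B (E beats it: P:10>8 Q:10>7 R:8>5 S:8>7)
P1 drop C (D beats it: P:2>1 Q:8>5 R:9>7 S:7>2)
P2 drop P (Q beats it: D:11>9 E:10>4)
P2 drop S (Q beats it: D:11>8 E:10>8)
P1→{D,E} P2→{Q,R}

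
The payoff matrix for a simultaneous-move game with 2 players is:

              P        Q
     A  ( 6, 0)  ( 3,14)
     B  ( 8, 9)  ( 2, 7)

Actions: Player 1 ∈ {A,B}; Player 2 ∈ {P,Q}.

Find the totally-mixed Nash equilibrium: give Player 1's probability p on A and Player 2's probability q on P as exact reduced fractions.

P1 indiff ⇒ q·6+(1-q)·3 = q·8+(1-q)·2 ⇒ q(-2) = (1-q)(-1) ⇒ q = 1/3
P2 indiff ⇒ p·0+(1-p)·9 = p·14+(1-p)·7 ⇒ p(-14) = (1-p)(-2) ⇒ p = 1/8

p=1/8, q=1/3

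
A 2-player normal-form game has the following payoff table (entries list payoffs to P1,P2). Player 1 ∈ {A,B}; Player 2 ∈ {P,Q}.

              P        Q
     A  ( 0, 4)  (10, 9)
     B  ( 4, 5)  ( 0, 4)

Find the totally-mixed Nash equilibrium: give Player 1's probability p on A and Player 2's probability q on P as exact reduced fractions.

P1 mixes 1/6 on A; P2 mixes 5/7 on P

P1 indiff ⇒ q·0+(1-q)·10 = q·4+(1-q)·0 ⇒ q(-4) = (1-q)(-10) ⇒ q = 5/7
P2 indiff ⇒ p·4+(1-p)·5 = p·9+(1-p)·4 ⇒ p(-5) = (1-p)(-1) ⇒ p = 1/6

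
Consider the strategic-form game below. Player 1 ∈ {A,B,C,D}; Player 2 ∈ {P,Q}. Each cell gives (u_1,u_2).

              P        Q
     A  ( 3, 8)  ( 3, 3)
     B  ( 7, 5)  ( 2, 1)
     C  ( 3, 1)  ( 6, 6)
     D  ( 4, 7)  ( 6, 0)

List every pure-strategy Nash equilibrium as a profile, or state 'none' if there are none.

(A,P): not NE [P1→B gives 7>3]
(A,Q): not NE [P1→D gives 6>3; P2→P gives 8>3]
(B,P): NE
(B,Q): not NE [P1→D gives 6>2; P2→P gives 5>1]
(C,P): not NE [P1→B gives 7>3; P2→Q gives 6>1]
(C,Q): NE
(D,P): not NE [P1→B gives 7>4]
(D,Q): not NE [P2→P gives 7>0]

Nash profiles: (B,P), (C,Q)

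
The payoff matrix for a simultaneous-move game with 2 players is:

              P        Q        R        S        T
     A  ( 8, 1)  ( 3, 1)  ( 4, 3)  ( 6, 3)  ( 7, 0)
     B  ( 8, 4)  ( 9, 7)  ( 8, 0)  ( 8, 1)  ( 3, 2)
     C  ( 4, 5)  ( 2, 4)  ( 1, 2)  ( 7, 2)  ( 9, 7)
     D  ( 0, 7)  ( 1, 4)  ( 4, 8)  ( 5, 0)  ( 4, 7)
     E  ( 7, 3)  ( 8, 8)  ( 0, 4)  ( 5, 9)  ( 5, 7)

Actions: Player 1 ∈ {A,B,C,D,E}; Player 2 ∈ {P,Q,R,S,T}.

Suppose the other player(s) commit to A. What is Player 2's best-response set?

P2 best: {R,S}

u_2(P vs A) = 1
u_2(Q vs A) = 1
u_2(R vs A) = 3
u_2(S vs A) = 3
u_2(T vs A) = 0
max payoff 3 at {R,S}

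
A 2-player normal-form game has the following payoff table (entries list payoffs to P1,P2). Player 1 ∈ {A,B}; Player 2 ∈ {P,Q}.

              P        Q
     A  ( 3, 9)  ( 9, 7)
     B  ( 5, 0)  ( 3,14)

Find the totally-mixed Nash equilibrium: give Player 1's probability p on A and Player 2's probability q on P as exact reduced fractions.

(p,q) = (7/8, 3/4)

P1 indiff ⇒ q·3+(1-q)·9 = q·5+(1-q)·3 ⇒ q(-2) = (1-q)(-6) ⇒ q = 3/4
P2 indiff ⇒ p·9+(1-p)·0 = p·7+(1-p)·14 ⇒ p(2) = (1-p)(14) ⇒ p = 7/8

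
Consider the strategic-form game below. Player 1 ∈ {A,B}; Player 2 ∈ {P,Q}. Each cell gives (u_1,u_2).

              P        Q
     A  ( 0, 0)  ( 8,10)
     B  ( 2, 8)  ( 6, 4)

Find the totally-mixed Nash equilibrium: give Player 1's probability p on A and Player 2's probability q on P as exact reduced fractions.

P1 indiff ⇒ q·0+(1-q)·8 = q·2+(1-q)·6 ⇒ q(-2) = (1-q)(-2) ⇒ q = 1/2
P2 indiff ⇒ p·0+(1-p)·8 = p·10+(1-p)·4 ⇒ p(-10) = (1-p)(-4) ⇒ p = 2/7

p=2/7, q=1/2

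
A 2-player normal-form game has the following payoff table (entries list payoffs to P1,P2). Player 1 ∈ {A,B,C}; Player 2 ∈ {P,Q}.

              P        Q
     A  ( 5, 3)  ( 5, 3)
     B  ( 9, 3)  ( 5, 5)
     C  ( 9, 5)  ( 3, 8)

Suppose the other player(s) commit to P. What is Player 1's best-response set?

argmax u_1 = {B,C}

u_1(A vs P) = 5
u_1(B vs P) = 9
u_1(C vs P) = 9
max payoff 9 at {B,C}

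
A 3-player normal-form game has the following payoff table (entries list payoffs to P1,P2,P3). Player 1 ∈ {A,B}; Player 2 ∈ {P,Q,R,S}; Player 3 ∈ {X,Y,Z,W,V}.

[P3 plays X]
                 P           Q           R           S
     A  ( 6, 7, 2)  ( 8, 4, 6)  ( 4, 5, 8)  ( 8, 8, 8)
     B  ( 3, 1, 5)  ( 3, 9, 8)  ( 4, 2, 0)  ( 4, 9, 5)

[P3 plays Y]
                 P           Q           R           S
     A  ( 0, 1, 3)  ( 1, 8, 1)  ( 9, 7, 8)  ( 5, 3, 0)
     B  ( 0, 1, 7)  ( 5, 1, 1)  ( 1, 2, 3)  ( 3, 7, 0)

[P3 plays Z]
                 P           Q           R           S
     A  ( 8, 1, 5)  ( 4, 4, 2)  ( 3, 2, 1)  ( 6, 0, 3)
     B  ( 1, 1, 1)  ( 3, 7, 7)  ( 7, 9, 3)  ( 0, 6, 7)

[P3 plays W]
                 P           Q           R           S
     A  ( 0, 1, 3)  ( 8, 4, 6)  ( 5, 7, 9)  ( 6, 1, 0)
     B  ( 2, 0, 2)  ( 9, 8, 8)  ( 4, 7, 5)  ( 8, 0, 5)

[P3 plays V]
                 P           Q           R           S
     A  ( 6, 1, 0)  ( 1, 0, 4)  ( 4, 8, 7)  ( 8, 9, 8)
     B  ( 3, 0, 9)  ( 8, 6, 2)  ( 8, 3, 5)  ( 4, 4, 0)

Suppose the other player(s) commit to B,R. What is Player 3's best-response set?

u_3(X vs B,R) = 0
u_3(Y vs B,R) = 3
u_3(Z vs B,R) = 3
u_3(W vs B,R) = 5
u_3(V vs B,R) = 5
max payoff 5 at {W,V}

BR_3 = {W,V}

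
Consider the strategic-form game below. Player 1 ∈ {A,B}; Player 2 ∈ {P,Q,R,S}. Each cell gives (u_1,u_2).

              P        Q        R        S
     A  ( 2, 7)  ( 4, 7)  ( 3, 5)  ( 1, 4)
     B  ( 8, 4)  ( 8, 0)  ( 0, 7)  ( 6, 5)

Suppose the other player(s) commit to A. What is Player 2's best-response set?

u_2(P vs A) = 7
u_2(Q vs A) = 7
u_2(R vs A) = 5
u_2(S vs A) = 4
max payoff 7 at {P,Q}

argmax u_2 = {P,Q}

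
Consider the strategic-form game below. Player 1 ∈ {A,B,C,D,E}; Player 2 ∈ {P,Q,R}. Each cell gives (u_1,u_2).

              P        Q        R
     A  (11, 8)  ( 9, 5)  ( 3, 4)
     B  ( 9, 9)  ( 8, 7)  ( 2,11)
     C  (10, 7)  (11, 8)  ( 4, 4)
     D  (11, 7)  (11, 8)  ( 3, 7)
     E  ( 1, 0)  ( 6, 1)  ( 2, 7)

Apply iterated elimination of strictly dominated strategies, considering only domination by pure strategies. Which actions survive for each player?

P1 drop B (A beats it: P:11>9 Q:9>8 R:3>2)
P1 drop E (A beats it: P:11>1 Q:9>6 R:3>2)
P2 drop R (Q beats it: A:5>4 C:8>4 D:8>7)
P1→{A,C,D} P2→{P,Q}

Survivors P1:{A,C,D} P2:{P,Q}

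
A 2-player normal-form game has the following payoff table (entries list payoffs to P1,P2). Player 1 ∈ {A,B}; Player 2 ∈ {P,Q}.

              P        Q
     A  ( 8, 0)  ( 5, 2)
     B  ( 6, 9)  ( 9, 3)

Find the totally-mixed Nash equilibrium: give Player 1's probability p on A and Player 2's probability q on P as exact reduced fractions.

P1 indiff ⇒ q·8+(1-q)·5 = q·6+(1-q)·9 ⇒ q(2) = (1-q)(4) ⇒ q = 2/3
P2 indiff ⇒ p·0+(1-p)·9 = p·2+(1-p)·3 ⇒ p(-2) = (1-p)(-6) ⇒ p = 3/4

(p,q) = (3/4, 2/3)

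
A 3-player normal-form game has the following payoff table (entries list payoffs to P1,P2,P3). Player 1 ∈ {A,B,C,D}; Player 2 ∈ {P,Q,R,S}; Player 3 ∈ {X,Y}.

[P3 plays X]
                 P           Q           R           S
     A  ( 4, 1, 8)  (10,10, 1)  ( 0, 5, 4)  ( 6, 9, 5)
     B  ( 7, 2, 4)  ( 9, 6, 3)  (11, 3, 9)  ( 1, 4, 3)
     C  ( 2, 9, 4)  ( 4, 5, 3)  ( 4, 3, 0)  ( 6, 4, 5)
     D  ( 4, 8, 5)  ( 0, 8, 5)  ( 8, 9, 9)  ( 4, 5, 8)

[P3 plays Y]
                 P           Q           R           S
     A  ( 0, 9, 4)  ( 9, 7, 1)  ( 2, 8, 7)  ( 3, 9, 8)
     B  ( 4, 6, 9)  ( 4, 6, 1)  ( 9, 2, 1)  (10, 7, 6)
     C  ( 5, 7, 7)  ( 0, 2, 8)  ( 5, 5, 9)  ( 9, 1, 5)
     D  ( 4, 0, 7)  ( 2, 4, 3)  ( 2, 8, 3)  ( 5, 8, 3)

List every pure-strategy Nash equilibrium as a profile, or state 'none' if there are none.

NE set: (A,Q,X), (B,S,Y), (C,P,Y)

(A,P,X): not NE [P1→B gives 7>4; P2→Q gives 10>1]
(A,P,Y): not NE [P1→C gives 5>0; P3→X gives 8>4]
(A,Q,X): NE
(A,Q,Y): not NE [P2→S gives 9>7]
(A,R,X): not NE [P1→B gives 11>0; P2→Q gives 10>5; P3→Y gives 7>4]
(A,R,Y): not NE [P1→B gives 9>2; P2→S gives 9>8]
(A,S,X): not NE [P2→Q gives 10>9; P3→Y gives 8>5]
(A,S,Y): not NE [P1→B gives 10>3]
(B,P,X): not NE [P2→Q gives 6>2; P3→Y gives 9>4]
(B,P,Y): not NE [P1→C gives 5>4; P2→S gives 7>6]
(B,Q,X): not NE [P1→A gives 10>9]
(B,Q,Y): not NE [P1→A gives 9>4; P2→S gives 7>6; P3→X gives 3>1]
(B,R,X): not NE [P2→Q gives 6>3]
(B,R,Y): not NE [P2→S gives 7>2; P3→X gives 9>1]
(B,S,X): not NE [P1→C gives 6>1; P2→Q gives 6>4; P3→Y gives 6>3]
(B,S,Y): NE
(C,P,X): not NE [P1→B gives 7>2; P3→Y gives 7>4]
(C,P,Y): NE
(C,Q,X): not NE [P1→A gives 10>4; P2→P gives 9>5; P3→Y gives 8>3]
(C,Q,Y): not NE [P1→A gives 9>0; P2→P gives 7>2]
(C,R,X): not NE [P1→B gives 11>4; P2→P gives 9>3; P3→Y gives 9>0]
(C,R,Y): not NE [P1→B gives 9>5; P2→P gives 7>5]
(C,S,X): not NE [P2→P gives 9>4]
(C,S,Y): not NE [P1→B gives 10>9; P2→P gives 7>1]
(D,P,X): not NE [P1→B gives 7>4; P2→R gives 9>8; P3→Y gives 7>5]
(D,P,Y): not NE [P1→C gives 5>4; P2→S gives 8>0]
(D,Q,X): not NE [P1→A gives 10>0; P2→R gives 9>8]
(D,Q,Y): not NE [P1→A gives 9>2; P2→S gives 8>4; P3→X gives 5>3]
(D,R,X): not NE [P1→B gives 11>8]
(D,R,Y): not NE [P1→B gives 9>2; P3→X gives 9>3]
(D,S,X): not NE [P1→C gives 6>4; P2→R gives 9>5]
(D,S,Y): not NE [P1→B gives 10>5; P3→X gives 8>3]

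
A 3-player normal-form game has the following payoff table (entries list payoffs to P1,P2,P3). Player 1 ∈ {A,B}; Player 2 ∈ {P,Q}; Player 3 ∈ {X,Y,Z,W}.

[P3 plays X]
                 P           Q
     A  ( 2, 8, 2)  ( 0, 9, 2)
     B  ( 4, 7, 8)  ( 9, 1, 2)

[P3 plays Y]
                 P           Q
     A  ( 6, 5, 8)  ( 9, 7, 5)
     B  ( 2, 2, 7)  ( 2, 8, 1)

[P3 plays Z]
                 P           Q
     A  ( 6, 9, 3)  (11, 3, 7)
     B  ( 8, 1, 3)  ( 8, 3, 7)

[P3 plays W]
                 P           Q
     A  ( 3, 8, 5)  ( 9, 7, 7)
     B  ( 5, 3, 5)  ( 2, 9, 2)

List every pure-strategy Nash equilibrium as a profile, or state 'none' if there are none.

PSNE = {(B,P,X)}

(A,P,X): not NE [P1→B gives 4>2; P2→Q gives 9>8; P3→Y gives 8>2]
(A,P,Y): not NE [P2→Q gives 7>5]
(A,P,Z): not NE [P1→B gives 8>6; P3→Y gives 8>3]
(A,P,W): not NE [P1→B gives 5>3; P3→Y gives 8>5]
(A,Q,X): not NE [P1→B gives 9>0; P3→W gives 7>2]
(A,Q,Y): not NE [P3→W gives 7>5]
(A,Q,Z): not NE [P2→P gives 9>3]
(A,Q,W): not NE [P2→P gives 8>7]
(B,P,X): NE
(B,P,Y): not NE [P1→A gives 6>2; P2→Q gives 8>2; P3→X gives 8>7]
(B,P,Z): not NE [P2→Q gives 3>1; P3→X gives 8>3]
(B,P,W): not NE [P2→Q gives 9>3; P3→X gives 8>5]
(B,Q,X): not NE [P2→P gives 7>1; P3→Z gives 7>2]
(B,Q,Y): not NE [P1→A gives 9>2; P3→Z gives 7>1]
(B,Q,Z): not NE [P1→A gives 11>8]
(B,Q,W): not NE [P1→A gives 9>2; P3→Z gives 7>2]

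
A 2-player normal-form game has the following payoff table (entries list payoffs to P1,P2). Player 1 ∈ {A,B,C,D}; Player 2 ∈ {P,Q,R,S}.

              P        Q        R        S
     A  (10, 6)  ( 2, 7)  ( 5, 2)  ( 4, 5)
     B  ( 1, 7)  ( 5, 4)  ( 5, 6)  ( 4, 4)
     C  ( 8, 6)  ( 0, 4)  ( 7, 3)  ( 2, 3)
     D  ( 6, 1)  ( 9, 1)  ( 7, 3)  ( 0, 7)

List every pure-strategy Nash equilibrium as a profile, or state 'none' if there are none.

No pure NE.

(A,P): not NE [P2→Q gives 7>6]
(A,Q): not NE [P1→D gives 9>2]
(A,R): not NE [P1→D gives 7>5; P2→Q gives 7>2]
(A,S): not NE [P2→Q gives 7>5]
(B,P): not NE [P1→A gives 10>1]
(B,Q): not NE [P1→D gives 9>5; P2→P gives 7>4]
(B,R): not NE [P1→D gives 7>5; P2→P gives 7>6]
(B,S): not NE [P2→P gives 7>4]
(C,P): not NE [P1→A gives 10>8]
(C,Q): not NE [P1→D gives 9>0; P2→P gives 6>4]
(C,R): not NE [P2→P gives 6>3]
(C,S): not NE [P1→B gives 4>2; P2→P gives 6>3]
(D,P): not NE [P1→A gives 10>6; P2→S gives 7>1]
(D,Q): not NE [P2→S gives 7>1]
(D,R): not NE [P2→S gives 7>3]
(D,S): not NE [P1→B gives 4>0]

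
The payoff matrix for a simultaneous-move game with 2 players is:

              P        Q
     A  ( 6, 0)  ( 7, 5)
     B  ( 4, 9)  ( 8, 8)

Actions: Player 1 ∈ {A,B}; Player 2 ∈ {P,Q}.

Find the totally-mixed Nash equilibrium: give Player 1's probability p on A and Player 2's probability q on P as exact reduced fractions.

(p,q) = (1/6, 1/3)

P1 indiff ⇒ q·6+(1-q)·7 = q·4+(1-q)·8 ⇒ q(2) = (1-q)(1) ⇒ q = 1/3
P2 indiff ⇒ p·0+(1-p)·9 = p·5+(1-p)·8 ⇒ p(-5) = (1-p)(-1) ⇒ p = 1/6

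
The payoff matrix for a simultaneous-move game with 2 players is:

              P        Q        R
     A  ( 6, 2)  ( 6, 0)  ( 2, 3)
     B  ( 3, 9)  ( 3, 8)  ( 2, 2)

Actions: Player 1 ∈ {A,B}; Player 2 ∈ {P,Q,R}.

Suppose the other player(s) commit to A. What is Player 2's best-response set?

P2 best: {R}

u_2(P vs A) = 2
u_2(Q vs A) = 0
u_2(R vs A) = 3
max payoff 3 at {R}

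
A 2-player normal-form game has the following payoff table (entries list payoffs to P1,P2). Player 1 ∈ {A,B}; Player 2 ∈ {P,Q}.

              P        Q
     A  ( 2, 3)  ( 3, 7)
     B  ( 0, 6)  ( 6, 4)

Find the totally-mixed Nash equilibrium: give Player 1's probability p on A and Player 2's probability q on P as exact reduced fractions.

P1 indiff ⇒ q·2+(1-q)·3 = q·0+(1-q)·6 ⇒ q(2) = (1-q)(3) ⇒ q = 3/5
P2 indiff ⇒ p·3+(1-p)·6 = p·7+(1-p)·4 ⇒ p(-4) = (1-p)(-2) ⇒ p = 1/3

p=1/3, q=3/5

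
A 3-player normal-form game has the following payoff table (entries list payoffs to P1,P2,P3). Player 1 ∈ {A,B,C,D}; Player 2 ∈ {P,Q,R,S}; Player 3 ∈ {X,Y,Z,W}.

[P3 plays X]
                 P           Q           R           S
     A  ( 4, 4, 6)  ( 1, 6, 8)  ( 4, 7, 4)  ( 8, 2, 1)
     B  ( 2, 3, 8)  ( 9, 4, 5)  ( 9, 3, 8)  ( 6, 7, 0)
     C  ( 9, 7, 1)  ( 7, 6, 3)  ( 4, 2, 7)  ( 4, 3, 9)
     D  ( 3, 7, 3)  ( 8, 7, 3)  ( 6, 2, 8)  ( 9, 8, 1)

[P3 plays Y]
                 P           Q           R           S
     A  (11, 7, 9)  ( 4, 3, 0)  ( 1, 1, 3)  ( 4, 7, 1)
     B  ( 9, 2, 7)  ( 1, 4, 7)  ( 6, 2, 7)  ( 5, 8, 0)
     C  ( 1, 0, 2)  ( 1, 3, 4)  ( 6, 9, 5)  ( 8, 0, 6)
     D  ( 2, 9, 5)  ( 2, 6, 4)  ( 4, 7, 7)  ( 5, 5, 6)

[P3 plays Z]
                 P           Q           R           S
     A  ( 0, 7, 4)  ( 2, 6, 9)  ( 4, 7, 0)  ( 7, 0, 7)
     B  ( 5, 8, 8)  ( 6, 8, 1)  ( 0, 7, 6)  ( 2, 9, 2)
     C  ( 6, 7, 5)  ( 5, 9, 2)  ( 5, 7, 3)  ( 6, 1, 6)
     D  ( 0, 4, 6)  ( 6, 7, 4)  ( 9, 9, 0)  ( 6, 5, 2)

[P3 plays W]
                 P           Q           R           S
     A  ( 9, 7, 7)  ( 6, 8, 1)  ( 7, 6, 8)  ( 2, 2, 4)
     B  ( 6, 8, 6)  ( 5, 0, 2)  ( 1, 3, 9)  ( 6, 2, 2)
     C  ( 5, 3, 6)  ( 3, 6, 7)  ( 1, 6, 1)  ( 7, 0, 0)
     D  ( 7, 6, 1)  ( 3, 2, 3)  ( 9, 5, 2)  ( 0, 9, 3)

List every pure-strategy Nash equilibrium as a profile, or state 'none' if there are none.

(A,P,X): not NE [P1→C gives 9>4; P2→R gives 7>4; P3→Y gives 9>6]
(A,P,Y): NE
(A,P,Z): not NE [P1→C gives 6>0; P3→Y gives 9>4]
(A,P,W): not NE [P2→Q gives 8>7; P3→Y gives 9>7]
(A,Q,X): not NE [P1→B gives 9>1; P2→R gives 7>6; P3→Z gives 9>8]
(A,Q,Y): not NE [P2→S gives 7>3; P3→Z gives 9>0]
(A,Q,Z): not NE [P1→D gives 6>2; P2→R gives 7>6]
(A,Q,W): not NE [P3→Z gives 9>1]
(A,R,X): not NE [P1→B gives 9>4; P3→W gives 8>4]
(A,R,Y): not NE [P1→C gives 6>1; P2→S gives 7>1; P3→W gives 8>3]
(A,R,Z): not NE [P1→D gives 9>4; P3→W gives 8>0]
(A,R,W): not NE [P1→D gives 9>7; P2→Q gives 8>6]
(A,S,X): not NE [P1→D gives 9>8; P2→R gives 7>2; P3→Z gives 7>1]
(A,S,Y): not NE [P1→C gives 8>4; P3→Z gives 7>1]
(A,S,Z): not NE [P2→R gives 7>0]
(A,S,W): not NE [P1→C gives 7>2; P2→Q gives 8>2; P3→Z gives 7>4]
(B,P,X): not NE [P1→C gives 9>2; P2→S gives 7>3]
(B,P,Y): not NE [P1→A gives 11>9; P2→S gives 8>2; P3→Z gives 8>7]
(B,P,Z): not NE [P1→C gives 6>5; P2→S gives 9>8]
(B,P,W): not NE [P1→A gives 9>6; P3→Z gives 8>6]
(B,Q,X): not NE [P2→S gives 7>4; P3→Y gives 7>5]
(B,Q,Y): not NE [P1→A gives 4>1; P2→S gives 8>4]
(B,Q,Z): not NE [P2→S gives 9>8; P3→Y gives 7>1]
(B,Q,W): not NE [P1→A gives 6>5; P2→P gives 8>0; P3→Y gives 7>2]
(B,R,X): not NE [P2→S gives 7>3; P3→W gives 9>8]
(B,R,Y): not NE [P2→S gives 8>2; P3→W gives 9>7]
(B,R,Z): not NE [P1→D gives 9>0; P2→S gives 9>7; P3→W gives 9>6]
(B,R,W): not NE [P1→D gives 9>1; P2→P gives 8>3]
(B,S,X): not NE [P1→D gives 9>6; P3→W gives 2>0]
(B,S,Y): not NE [P1→C gives 8>5; P3→W gives 2>0]
(B,S,Z): not NE [P1→A gives 7>2]
(B,S,W): not NE [P1→C gives 7>6; P2→P gives 8>2]
(C,P,X): not NE [P3→W gives 6>1]
(C,P,Y): not NE [P1→A gives 11>1; P2→R gives 9>0; P3→W gives 6>2]
(C,P,Z): not NE [P2→Q gives 9>7; P3→W gives 6>5]
(C,P,W): not NE [P1→A gives 9>5; P2→R gives 6>3]
(C,Q,X): not NE [P1→B gives 9>7; P2→P gives 7>6; P3→W gives 7>3]
(C,Q,Y): not NE [P1→A gives 4>1; P2→R gives 9>3; P3→W gives 7>4]
(C,Q,Z): not NE [P1→D gives 6>5; P3→W gives 7>2]
(C,Q,W): not NE [P1→A gives 6>3]
(C,R,X): not NE [P1→B gives 9>4; P2→P gives 7>2]
(C,R,Y): not NE [P3→X gives 7>5]
(C,R,Z): not NE [P1→D gives 9>5; P2→Q gives 9>7; P3→X gives 7>3]
(C,R,W): not NE [P1→D gives 9>1; P3→X gives 7>1]
(C,S,X): not NE [P1→D gives 9>4; P2→P gives 7>3]
(C,S,Y): not NE [P2→R gives 9>0; P3→X gives 9>6]
(C,S,Z): not NE [P1→A gives 7>6; P2→Q gives 9>1; P3→X gives 9>6]
(C,S,W): not NE [P2→R gives 6>0; P3→X gives 9>0]
(D,P,X): not NE [P1→C gives 9>3; P2→S gives 8>7; P3→Z gives 6>3]
(D,P,Y): not NE [P1→A gives 11>2; P3→Z gives 6>5]
(D,P,Z): not NE [P1→C gives 6>0; P2→R gives 9>4]
(D,P,W): not NE [P1→A gives 9>7; P2→S gives 9>6; P3→Z gives 6>1]
(D,Q,X): not NE [P1→B gives 9>8; P2→S gives 8>7; P3→Z gives 4>3]
(D,Q,Y): not NE [P1→A gives 4>2; P2→P gives 9>6]
(D,Q,Z): not NE [P2→R gives 9>7]
(D,Q,W): not NE [P1→A gives 6>3; P2→S gives 9>2; P3→Z gives 4>3]
(D,R,X): not NE [P1→B gives 9>6; P2→S gives 8>2]
(D,R,Y): not NE [P1→C gives 6>4; P2→P gives 9>7; P3→X gives 8>7]
(D,R,Z): not NE [P3→X gives 8>0]
(D,R,W): not NE [P2→S gives 9>5; P3→X gives 8>2]
(D,S,X): not NE [P3→Y gives 6>1]
(D,S,Y): not NE [P1→C gives 8>5; P2→P gives 9>5]
(D,S,Z): not NE [P1→A gives 7>6; P2→R gives 9>5; P3→Y gives 6>2]
(D,S,W): not NE [P1→C gives 7>0; P3→Y gives 6>3]

Nash profiles: (A,P,Y)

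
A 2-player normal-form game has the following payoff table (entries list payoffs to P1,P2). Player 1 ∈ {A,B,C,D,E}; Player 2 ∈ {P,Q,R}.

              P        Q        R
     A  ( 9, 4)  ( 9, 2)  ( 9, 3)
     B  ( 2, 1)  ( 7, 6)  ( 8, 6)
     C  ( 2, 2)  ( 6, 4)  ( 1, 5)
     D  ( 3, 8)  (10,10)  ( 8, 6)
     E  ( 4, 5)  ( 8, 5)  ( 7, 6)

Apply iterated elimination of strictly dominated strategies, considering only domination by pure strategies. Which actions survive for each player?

IESDS → P1:{A,D} P2:{P,Q}

P1 drop B (A beats it: P:9>2 Q:9>7 R:9>8)
P1 drop C (A beats it: P:9>2 Q:9>6 R:9>1)
P1 drop E (A beats it: P:9>4 Q:9>8 R:9>7)
P2 drop R (P beats it: A:4>3 D:8>6)
P1→{A,D} P2→{P,Q}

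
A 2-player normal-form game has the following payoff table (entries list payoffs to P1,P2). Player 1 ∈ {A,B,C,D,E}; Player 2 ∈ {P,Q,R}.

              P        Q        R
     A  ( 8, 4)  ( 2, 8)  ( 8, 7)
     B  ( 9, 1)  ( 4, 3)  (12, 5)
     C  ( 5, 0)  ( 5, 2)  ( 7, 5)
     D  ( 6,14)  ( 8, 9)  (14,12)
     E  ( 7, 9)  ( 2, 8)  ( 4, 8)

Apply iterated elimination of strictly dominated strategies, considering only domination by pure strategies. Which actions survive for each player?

Remaining: P1:{B,D} P2:{P,R}

P1 drop A (B beats it: P:9>8 Q:4>2 R:12>8)
P1 drop C (D beats it: P:6>5 Q:8>5 R:14>7)
P1 drop E (B beats it: P:9>7 Q:4>2 R:12>4)
P2 drop Q (R beats it: B:5>3 D:12>9)
P1→{B,D} P2→{P,R}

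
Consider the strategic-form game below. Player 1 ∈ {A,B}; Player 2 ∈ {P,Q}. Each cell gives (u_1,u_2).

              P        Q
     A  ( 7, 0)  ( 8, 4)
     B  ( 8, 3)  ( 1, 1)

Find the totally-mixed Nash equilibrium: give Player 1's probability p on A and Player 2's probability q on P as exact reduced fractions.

p=1/3, q=7/8

P1 indiff ⇒ q·7+(1-q)·8 = q·8+(1-q)·1 ⇒ q(-1) = (1-q)(-7) ⇒ q = 7/8
P2 indiff ⇒ p·0+(1-p)·3 = p·4+(1-p)·1 ⇒ p(-4) = (1-p)(-2) ⇒ p = 1/3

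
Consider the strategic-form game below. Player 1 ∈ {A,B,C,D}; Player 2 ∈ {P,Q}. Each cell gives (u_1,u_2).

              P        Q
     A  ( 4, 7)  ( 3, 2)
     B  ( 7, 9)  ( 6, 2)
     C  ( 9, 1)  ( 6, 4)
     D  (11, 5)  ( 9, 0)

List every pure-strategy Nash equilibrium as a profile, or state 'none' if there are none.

NE set: (D,P)

(A,P): not NE [P1→D gives 11>4]
(A,Q): not NE [P1→D gives 9>3; P2→P gives 7>2]
(B,P): not NE [P1→D gives 11>7]
(B,Q): not NE [P1→D gives 9>6; P2→P gives 9>2]
(C,P): not NE [P1→D gives 11>9; P2→Q gives 4>1]
(C,Q): not NE [P1→D gives 9>6]
(D,P): NE
(D,Q): not NE [P2→P gives 5>0]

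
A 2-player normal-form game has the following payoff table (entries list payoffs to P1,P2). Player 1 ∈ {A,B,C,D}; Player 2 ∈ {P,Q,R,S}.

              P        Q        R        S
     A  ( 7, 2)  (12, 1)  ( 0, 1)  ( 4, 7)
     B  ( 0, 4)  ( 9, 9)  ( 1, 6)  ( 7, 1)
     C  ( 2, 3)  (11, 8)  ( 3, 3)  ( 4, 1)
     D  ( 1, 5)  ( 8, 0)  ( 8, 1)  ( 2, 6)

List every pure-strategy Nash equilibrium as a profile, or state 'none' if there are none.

(A,P): not NE [P2→S gives 7>2]
(A,Q): not NE [P2→S gives 7>1]
(A,R): not NE [P1→D gives 8>0; P2→S gives 7>1]
(A,S): not NE [P1→B gives 7>4]
(B,P): not NE [P1→A gives 7>0; P2→Q gives 9>4]
(B,Q): not NE [P1→A gives 12>9]
(B,R): not NE [P1→D gives 8>1; P2→Q gives 9>6]
(B,S): not NE [P2→Q gives 9>1]
(C,P): not NE [P1→A gives 7>2; P2→Q gives 8>3]
(C,Q): not NE [P1→A gives 12>11]
(C,R): not NE [P1→D gives 8>3; P2→Q gives 8>3]
(C,S): not NE [P1→B gives 7>4; P2→Q gives 8>1]
(D,P): not NE [P1→A gives 7>1; P2→S gives 6>5]
(D,Q): not NE [P1→A gives 12>8; P2→S gives 6>0]
(D,R): not NE [P2→S gives 6>1]
(D,S): not NE [P1→B gives 7>2]

Equilibria: none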